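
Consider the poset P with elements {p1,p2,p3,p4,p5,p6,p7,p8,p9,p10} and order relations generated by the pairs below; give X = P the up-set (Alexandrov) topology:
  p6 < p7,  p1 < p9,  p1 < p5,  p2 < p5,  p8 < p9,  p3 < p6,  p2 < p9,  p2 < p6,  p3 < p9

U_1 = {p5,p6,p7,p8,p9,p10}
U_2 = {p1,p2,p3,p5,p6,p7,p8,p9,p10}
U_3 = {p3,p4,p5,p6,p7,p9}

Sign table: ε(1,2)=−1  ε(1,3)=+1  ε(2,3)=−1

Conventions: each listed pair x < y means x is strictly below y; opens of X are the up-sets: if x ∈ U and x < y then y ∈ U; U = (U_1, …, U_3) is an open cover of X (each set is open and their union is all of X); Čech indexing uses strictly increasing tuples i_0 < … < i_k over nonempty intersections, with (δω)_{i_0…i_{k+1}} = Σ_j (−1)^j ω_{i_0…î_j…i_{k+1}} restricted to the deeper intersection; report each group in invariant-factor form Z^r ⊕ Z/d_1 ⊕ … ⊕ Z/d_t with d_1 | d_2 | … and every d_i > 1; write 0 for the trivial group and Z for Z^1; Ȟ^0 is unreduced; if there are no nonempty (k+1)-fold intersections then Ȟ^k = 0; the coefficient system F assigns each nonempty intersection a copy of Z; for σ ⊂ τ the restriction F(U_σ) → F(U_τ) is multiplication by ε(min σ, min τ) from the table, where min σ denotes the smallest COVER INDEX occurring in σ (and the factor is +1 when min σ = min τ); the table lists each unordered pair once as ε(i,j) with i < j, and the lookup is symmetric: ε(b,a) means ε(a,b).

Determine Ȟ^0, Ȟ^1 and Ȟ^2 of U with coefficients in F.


Ȟ^0 = Z, Ȟ^1 = 0 and Ȟ^2 = 0

nerve simplices:
  U12={p5,p6,p7,p8,p9,p10} U13={p5,p6,p7,p9} U23={p3,p5,p6,p7,p9}
  U123={p5,p6,p7,p9}
C dims 3,3,1; δ0: rk 2, SNF 1^2; δ1: rk 1, SNF 1^1
degree 0: 3−2−0 = 1 → Ȟ^0 ≅ Z
degree 1: 3−1−2 = 0 → Ȟ^1 ≅ 0
degree 2: 1−0−1 = 0 → Ȟ^2 ≅ 0


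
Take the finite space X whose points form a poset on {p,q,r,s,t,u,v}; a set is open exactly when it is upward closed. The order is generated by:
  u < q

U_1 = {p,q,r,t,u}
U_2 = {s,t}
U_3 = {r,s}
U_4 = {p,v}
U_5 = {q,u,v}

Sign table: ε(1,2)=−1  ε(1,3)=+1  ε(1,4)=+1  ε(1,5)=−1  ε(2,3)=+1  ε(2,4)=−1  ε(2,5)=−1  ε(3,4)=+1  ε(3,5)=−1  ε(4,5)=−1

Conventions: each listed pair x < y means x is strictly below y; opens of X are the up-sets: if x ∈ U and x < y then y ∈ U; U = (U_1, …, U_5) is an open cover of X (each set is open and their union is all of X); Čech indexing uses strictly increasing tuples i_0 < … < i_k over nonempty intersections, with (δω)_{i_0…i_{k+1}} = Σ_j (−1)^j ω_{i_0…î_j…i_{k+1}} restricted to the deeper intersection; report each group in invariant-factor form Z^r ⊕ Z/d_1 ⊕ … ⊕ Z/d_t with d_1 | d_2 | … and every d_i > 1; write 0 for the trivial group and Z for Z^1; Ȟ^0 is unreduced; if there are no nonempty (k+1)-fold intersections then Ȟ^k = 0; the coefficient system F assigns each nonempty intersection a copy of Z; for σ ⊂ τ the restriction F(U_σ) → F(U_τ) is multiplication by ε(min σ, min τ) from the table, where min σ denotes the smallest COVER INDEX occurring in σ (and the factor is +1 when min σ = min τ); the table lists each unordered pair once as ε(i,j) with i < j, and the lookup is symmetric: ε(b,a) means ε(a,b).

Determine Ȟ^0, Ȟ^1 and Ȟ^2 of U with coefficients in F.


Ȟ^0 = 0, Ȟ^1 = Z ⊕ Z/2, Ȟ^2 = 0

nerve simplices:
  U12={t} U13={r} U14={p} U15={q,u} U23={s} U45={v}
C dims 5,6; δ0: rk 5, SNF 1^4·2
degree 0: 5−5−0 = 0 → Ȟ^0 ≅ 0
degree 1: 6−0−5 = 1 plus torsion [2] → Ȟ^1 ≅ Z ⊕ Z/2
degree 2: 0−0−0 = 0 → Ȟ^2 ≅ 0


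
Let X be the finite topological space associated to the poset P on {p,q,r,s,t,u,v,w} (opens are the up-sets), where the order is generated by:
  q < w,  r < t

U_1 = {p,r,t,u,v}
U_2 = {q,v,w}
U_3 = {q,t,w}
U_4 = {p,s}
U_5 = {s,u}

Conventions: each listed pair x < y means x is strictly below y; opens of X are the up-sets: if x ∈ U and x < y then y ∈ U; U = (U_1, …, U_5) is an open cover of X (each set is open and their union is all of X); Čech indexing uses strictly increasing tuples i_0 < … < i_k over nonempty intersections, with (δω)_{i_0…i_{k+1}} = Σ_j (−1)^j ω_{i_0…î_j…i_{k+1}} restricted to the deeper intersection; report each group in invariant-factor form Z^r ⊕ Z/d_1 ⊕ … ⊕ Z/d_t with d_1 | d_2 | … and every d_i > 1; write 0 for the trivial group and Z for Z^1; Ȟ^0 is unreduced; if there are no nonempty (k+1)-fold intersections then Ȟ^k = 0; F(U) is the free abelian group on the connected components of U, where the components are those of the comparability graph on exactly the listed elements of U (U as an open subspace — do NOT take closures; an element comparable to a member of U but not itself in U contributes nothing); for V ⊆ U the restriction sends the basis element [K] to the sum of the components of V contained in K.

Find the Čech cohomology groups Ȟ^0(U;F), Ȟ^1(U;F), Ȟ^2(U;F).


Ȟ^0(U;F) ≅ Z^6,  Ȟ^1(U;F) ≅ 0,  Ȟ^2(U;F) ≅ 0

nonempty overlaps:
  U12={v} U13={t} U14={p} U15={u} U23={q,w} U45={s}
components per intersection:
  U1: {p} {r,t} {u} {v}
  U2: {q,w} {v}
  U3: {q,w} {t}
  U4: {p} {s}
  U5: {s} {u}
  U12: {v}
  U13: {t}
  U14: {p}
  U15: {u}
  U23: {q,w}
  U45: {s}
C dims 12,6; δ0: rk 6, SNF 1^6
degree 0: 12−6−0 = 6 → Ȟ^0 ≅ Z^6
degree 1: 6−0−6 = 0 → Ȟ^1 ≅ 0
degree 2: 0−0−0 = 0 → Ȟ^2 ≅ 0


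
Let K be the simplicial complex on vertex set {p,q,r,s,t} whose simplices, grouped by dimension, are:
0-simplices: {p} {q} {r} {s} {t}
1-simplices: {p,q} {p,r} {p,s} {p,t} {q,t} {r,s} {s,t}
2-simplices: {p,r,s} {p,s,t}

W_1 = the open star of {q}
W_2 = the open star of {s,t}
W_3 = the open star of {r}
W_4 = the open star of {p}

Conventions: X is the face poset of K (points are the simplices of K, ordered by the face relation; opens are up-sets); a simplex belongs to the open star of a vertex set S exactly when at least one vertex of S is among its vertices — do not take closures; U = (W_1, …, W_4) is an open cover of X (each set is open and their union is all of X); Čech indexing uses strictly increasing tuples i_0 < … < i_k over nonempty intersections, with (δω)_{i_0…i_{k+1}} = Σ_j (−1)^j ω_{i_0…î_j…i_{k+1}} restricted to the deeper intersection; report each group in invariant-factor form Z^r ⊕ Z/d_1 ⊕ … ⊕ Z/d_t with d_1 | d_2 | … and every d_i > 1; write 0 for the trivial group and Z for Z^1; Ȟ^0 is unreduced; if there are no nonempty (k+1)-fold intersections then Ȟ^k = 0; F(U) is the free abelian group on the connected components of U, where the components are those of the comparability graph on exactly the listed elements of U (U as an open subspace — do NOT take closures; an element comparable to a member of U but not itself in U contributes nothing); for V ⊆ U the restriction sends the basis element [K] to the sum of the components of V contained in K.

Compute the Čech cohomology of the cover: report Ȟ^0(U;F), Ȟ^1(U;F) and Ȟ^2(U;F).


Ȟ^0 = Z; Ȟ^1 = Z; Ȟ^2 = 0

nerve of the cover:
  W1={{q},{p,q},{q,t}} W2={{s},{t},{p,s},{p,t},{q,t},{r,s},{s,t},{p,r,s},{p,s,t}} W3={{r},{p,r},{r,s},{p,r,s}} W4={{p},{p,q},{p,r},{p,s},{p,t},{p,r,s},{p,s,t}}
  W12={{q,t}} W14={{p,q}} W23={{r,s},{p,r,s}} W24={{p,s},{p,t},{p,r,s},{p,s,t}} W34={{p,r},{p,r,s}}
  W234={{p,r,s}}
components per intersection:
  W1: {{q},{p,q},{q,t}}
  W2: {{s},{t},{p,s},{p,t},{q,t},{r,s},{s,t},{p,r,s},{p,s,t}}
  W3: {{r},{p,r},{r,s},{p,r,s}}
  W4: {{p},{p,q},{p,r},{p,s},{p,t},{p,r,s},{p,s,t}}
  W12: {{q,t}}
  W14: {{p,q}}
  W23: {{r,s},{p,r,s}}
  W24: {{p,s},{p,t},{p,r,s},{p,s,t}}
  W34: {{p,r},{p,r,s}}
  W234: {{p,r,s}}
C dims 4,5,1; δ0: rk 3, SNF 1^3; δ1: rk 1, SNF 1^1
Ȟ^0 = (4 − 3) − 0 = 1, so Ȟ^0 ≅ Z
Ȟ^1 = (5 − 1) − 3 = 1, so Ȟ^1 ≅ Z
Ȟ^2 = (1 − 0) − 1 = 0, so Ȟ^2 ≅ 0


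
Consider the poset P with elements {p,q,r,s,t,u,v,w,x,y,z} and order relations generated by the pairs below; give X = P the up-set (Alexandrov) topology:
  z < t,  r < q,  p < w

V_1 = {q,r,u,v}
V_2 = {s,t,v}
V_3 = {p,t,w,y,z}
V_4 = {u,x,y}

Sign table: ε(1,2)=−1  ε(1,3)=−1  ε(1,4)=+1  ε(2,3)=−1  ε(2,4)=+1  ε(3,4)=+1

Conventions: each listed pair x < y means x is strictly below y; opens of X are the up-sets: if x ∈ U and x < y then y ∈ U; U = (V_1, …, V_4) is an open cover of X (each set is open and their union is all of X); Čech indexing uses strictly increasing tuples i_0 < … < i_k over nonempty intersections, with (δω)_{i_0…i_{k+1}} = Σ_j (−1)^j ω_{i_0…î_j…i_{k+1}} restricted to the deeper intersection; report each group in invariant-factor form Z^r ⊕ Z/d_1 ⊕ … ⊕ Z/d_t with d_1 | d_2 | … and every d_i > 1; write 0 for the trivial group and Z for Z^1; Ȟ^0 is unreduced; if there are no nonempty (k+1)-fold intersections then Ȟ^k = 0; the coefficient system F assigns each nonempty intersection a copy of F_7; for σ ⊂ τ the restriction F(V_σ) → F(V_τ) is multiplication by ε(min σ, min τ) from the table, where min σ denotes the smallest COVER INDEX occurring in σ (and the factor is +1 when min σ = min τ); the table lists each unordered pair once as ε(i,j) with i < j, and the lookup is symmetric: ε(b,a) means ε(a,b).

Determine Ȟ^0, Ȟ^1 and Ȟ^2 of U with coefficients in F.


Ȟ^0(U;F) ≅ Z/7, Ȟ^1(U;F) ≅ Z/7 and Ȟ^2(U;F) ≅ 0

nonempty overlaps:
  V12={v} V14={u} V23={t} V34={y}
C dims 4,4; δ0: rk_F7 3
degree 0: 4−3−0 = 1 → Ȟ^0 ≅ Z/7
degree 1: 4−0−3 = 1 → Ȟ^1 ≅ Z/7
degree 2: 0−0−0 = 0 → Ȟ^2 ≅ 0


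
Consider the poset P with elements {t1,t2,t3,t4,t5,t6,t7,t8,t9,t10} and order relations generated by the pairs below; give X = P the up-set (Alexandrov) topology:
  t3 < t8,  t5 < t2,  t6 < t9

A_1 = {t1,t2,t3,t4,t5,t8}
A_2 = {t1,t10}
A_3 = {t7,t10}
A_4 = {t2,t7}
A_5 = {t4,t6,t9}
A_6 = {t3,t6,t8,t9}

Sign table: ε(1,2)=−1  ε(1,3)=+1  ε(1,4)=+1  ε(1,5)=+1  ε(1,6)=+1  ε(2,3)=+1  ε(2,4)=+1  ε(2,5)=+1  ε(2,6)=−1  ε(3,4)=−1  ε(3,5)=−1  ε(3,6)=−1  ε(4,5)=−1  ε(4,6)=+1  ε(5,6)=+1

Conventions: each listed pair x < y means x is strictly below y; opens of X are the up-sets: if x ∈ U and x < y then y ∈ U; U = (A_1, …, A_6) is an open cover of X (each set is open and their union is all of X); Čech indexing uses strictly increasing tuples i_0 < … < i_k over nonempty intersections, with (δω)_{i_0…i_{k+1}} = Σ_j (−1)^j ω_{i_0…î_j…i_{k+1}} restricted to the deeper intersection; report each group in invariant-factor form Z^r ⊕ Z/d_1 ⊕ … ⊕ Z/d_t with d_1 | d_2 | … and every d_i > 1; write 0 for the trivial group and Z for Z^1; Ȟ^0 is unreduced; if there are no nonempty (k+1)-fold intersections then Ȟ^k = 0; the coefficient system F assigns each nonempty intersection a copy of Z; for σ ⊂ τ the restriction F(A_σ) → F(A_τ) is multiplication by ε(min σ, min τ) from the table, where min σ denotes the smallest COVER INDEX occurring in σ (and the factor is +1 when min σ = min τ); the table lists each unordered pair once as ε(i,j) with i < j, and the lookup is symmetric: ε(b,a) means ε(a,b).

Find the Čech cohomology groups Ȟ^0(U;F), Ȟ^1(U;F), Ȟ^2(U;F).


Ȟ^0(U;F) ≅ Z, Ȟ^1(U;F) ≅ Z^2 and Ȟ^2(U;F) ≅ 0

intersection data:
  A12={t1} A14={t2} A15={t4} A16={t3,t8} A23={t10} A34={t7} A56={t6,t9}
C dims 6,7; δ0: rk 5, SNF 1^5
Ȟ^0 = (6 − 5) − 0 = 1, so Ȟ^0 ≅ Z
Ȟ^1 = (7 − 0) − 5 = 2, so Ȟ^1 ≅ Z^2
Ȟ^2 = (0 − 0) − 0 = 0, so Ȟ^2 ≅ 0


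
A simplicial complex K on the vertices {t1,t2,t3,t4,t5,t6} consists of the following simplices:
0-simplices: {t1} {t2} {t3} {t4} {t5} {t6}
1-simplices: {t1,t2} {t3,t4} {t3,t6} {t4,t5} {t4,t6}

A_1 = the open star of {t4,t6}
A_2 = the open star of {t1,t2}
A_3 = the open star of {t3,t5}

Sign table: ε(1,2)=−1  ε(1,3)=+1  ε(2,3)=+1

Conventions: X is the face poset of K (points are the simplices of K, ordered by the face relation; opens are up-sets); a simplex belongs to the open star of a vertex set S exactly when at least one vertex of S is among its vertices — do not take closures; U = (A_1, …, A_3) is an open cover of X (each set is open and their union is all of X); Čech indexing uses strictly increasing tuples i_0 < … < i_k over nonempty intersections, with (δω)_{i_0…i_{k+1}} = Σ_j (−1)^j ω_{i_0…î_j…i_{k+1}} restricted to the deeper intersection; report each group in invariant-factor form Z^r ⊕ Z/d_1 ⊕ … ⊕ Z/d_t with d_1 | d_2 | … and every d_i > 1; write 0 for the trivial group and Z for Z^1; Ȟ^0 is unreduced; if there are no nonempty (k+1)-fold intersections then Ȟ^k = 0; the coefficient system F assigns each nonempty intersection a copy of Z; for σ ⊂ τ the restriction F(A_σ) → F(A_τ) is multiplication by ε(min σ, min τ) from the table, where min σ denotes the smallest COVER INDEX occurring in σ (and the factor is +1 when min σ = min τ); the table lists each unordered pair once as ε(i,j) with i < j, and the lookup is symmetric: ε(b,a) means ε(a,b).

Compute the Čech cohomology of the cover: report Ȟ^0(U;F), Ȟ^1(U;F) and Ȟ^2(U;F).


cover nerve:
  A1={{t4},{t6},{t3,t4},{t3,t6},{t4,t5},{t4,t6}} A2={{t1},{t2},{t1,t2}} A3={{t3},{t5},{t3,t4},{t3,t6},{t4,t5}}
  A13={{t3,t4},{t3,t6},{t4,t5}}
C dims 3,1; δ0: rk 1, SNF 1^1
Ȟ^0: (3−1)−0=2 ⇒ Z^2
Ȟ^1: (1−0)−1=0 ⇒ 0
Ȟ^2: (0−0)−0=0 ⇒ 0

Ȟ^0(U;F) ≅ Z^2, Ȟ^1(U;F) ≅ 0, Ȟ^2(U;F) ≅ 0


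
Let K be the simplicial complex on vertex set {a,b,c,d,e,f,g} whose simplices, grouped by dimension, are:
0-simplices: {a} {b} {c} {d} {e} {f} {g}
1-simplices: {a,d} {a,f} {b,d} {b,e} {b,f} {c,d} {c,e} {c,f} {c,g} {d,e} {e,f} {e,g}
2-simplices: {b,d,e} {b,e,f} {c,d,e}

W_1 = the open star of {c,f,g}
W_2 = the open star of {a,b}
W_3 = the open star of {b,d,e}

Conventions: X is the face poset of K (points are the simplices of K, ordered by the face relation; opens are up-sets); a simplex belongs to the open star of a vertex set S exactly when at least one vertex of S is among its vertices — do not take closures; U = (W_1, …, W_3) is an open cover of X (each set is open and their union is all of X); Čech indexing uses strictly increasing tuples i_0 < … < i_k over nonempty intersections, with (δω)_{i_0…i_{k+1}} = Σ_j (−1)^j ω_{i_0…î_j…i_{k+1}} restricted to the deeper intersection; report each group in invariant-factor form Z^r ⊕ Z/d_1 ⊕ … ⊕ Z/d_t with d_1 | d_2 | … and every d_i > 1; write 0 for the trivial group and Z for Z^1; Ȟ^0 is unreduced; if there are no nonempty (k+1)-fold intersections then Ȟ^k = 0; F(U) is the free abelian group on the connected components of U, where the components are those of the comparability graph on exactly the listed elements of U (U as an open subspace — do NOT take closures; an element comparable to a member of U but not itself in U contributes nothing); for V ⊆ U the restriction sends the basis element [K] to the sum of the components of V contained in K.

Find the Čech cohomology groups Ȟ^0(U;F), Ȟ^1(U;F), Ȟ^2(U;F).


Ȟ^0 = Z, Ȟ^1 = Z^3 and Ȟ^2 = 0

nerve of the cover:
  W1={{c},{f},{g},{a,f},{b,f},{c,d},{c,e},{c,f},{c,g},{e,f},{e,g},{b,e,f},{c,d,e}} W2={{a},{b},{a,d},{a,f},{b,d},{b,e},{b,f},{b,d,e},{b,e,f}} W3={{b},{d},{e},{a,d},{b,d},{b,e},{b,f},{c,d},{c,e},{d,e},{e,f},{e,g},{b,d,e},{b,e,f},{c,d,e}}
  W12={{a,f},{b,f},{b,e,f}} W13={{b,f},{c,d},{c,e},{e,f},{e,g},{b,e,f},{c,d,e}} W23={{b},{a,d},{b,d},{b,e},{b,f},{b,d,e},{b,e,f}}
  W123={{b,f},{b,e,f}}
components per intersection:
  W1: {{c},{f},{g},{a,f},{b,f},{c,d},{c,e},{c,f},{c,g},{e,f},{e,g},{b,e,f},{c,d,e}}
  W2: {{a},{a,d},{a,f}} {{b},{b,d},{b,e},{b,f},{b,d,e},{b,e,f}}
  W3: {{b},{d},{e},{a,d},{b,d},{b,e},{b,f},{c,d},{c,e},{d,e},{e,f},{e,g},{b,d,e},{b,e,f},{c,d,e}}
  W12: {{a,f}} {{b,f},{b,e,f}}
  W13: {{b,f},{e,f},{b,e,f}} {{c,d},{c,e},{c,d,e}} {{e,g}}
  W23: {{b},{b,d},{b,e},{b,f},{b,d,e},{b,e,f}} {{a,d}}
  W123: {{b,f},{b,e,f}}
C dims 4,7,1; δ0: rk 3, SNF 1^3; δ1: rk 1, SNF 1^1
Ȟ^0 = (4 − 3) − 0 = 1, so Ȟ^0 ≅ Z
Ȟ^1 = (7 − 1) − 3 = 3, so Ȟ^1 ≅ Z^3
Ȟ^2 = (1 − 0) − 1 = 0, so Ȟ^2 ≅ 0


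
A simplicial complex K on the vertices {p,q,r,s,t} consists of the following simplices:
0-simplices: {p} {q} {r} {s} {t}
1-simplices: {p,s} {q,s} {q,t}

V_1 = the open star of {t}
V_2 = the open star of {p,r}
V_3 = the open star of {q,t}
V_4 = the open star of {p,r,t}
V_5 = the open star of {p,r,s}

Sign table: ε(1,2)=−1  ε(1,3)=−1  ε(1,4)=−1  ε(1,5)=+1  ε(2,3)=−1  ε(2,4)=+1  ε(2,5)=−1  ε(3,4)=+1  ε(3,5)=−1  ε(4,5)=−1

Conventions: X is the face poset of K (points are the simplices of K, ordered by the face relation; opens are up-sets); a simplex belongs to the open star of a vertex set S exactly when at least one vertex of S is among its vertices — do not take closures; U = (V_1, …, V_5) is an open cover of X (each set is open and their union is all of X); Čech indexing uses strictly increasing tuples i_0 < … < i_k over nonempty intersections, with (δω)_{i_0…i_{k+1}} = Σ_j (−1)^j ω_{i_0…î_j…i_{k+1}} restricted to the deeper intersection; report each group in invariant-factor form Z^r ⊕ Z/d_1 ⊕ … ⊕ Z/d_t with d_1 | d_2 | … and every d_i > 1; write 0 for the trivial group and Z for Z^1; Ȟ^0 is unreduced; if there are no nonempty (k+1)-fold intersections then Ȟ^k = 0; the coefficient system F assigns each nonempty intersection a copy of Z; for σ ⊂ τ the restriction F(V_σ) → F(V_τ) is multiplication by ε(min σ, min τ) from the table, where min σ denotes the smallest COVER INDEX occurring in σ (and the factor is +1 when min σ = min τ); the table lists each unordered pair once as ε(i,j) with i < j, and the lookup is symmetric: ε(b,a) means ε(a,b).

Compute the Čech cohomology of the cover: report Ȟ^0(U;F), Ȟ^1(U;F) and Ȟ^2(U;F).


Ȟ^0 ≅ Z, Ȟ^1 ≅ Z, Ȟ^2 ≅ 0

nerve of the cover:
  V1={{t},{q,t}} V2={{p},{r},{p,s}} V3={{q},{t},{q,s},{q,t}} V4={{p},{r},{t},{p,s},{q,t}} V5={{p},{r},{s},{p,s},{q,s}}
  V13={{t},{q,t}} V14={{t},{q,t}} V24={{p},{r},{p,s}} V25={{p},{r},{p,s}} V34={{t},{q,t}} V35={{q,s}} V45={{p},{r},{p,s}}
  V134={{t},{q,t}} V245={{p},{r},{p,s}}
C dims 5,7,2; δ0: rk 4, SNF 1^4; δ1: rk 2, SNF 1^2
Ȟ^0 = (5 − 4) − 0 = 1, so Ȟ^0 ≅ Z
Ȟ^1 = (7 − 2) − 4 = 1, so Ȟ^1 ≅ Z
Ȟ^2 = (2 − 0) − 2 = 0, so Ȟ^2 ≅ 0


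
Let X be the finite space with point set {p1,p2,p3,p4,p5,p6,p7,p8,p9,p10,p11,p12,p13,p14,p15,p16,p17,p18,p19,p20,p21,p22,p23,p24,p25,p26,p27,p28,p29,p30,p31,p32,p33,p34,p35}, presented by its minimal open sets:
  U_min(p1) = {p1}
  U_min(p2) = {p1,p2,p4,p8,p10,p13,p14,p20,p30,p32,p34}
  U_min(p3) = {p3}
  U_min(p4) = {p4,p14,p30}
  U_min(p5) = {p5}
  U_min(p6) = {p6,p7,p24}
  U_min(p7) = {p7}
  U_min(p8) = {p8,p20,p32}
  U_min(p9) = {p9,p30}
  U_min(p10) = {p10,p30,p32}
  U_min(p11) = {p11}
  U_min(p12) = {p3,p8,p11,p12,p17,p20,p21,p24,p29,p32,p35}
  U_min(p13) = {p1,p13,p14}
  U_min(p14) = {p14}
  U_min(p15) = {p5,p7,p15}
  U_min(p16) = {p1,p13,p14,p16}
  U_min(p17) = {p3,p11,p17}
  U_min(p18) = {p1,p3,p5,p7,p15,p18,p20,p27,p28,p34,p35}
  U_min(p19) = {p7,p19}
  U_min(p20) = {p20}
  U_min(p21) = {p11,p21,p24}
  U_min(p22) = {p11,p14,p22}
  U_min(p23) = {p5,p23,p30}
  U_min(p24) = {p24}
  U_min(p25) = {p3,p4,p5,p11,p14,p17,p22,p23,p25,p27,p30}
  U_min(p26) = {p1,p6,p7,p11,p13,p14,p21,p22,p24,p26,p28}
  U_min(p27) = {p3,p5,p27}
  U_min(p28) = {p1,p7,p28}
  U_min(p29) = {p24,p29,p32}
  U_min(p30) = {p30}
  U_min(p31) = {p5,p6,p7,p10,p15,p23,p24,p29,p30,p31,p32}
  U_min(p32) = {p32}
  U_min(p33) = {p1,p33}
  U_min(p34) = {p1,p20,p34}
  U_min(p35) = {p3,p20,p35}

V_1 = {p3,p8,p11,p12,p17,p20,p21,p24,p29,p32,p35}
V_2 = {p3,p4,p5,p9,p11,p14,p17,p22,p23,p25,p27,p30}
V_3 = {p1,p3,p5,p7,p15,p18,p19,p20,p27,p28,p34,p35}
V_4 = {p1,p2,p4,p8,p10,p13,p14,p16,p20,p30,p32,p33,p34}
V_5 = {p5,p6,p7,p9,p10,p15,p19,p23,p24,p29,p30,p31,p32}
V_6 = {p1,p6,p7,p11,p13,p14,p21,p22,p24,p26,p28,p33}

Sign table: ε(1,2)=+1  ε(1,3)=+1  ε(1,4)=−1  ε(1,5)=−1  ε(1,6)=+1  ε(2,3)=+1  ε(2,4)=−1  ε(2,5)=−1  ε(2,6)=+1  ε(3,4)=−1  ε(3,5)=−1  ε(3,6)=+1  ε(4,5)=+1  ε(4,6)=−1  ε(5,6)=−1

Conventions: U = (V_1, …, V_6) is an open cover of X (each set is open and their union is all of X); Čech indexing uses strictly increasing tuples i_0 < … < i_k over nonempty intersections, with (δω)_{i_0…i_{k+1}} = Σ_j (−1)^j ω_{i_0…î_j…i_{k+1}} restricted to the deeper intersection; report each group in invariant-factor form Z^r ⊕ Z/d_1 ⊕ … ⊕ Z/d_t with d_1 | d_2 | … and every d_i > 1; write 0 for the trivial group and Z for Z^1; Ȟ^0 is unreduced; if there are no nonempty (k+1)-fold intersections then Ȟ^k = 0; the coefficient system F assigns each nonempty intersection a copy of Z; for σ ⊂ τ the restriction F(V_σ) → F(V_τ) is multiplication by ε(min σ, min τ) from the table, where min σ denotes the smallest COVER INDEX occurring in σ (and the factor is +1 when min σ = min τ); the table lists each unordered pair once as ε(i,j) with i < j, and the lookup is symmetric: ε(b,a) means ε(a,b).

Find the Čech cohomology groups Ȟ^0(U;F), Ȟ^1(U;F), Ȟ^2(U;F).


cover nerve:
  V12={p3,p11,p17} V13={p3,p20,p35} V14={p8,p20,p32} V15={p24,p29,p32} V16={p11,p21,p24} V23={p3,p5,p27} V24={p4,p14,p30} V25={p5,p9,p23,p30} V26={p11,p14,p22} V34={p1,p20,p34} V35={p5,p7,p15,p19} V36={p1,p7,p28} V45={p10,p30,p32} V46={p1,p13,p14,p33} V56={p6,p7,p24}
  V123={p3} V126={p11} V134={p20} V145={p32} V156={p24} V235={p5} V245={p30} V246={p14} V346={p1} V356={p7}
C dims 6,15,10; δ0: rk 5, SNF 1^5; δ1: rk 10, SNF 1^9·2
Ȟ^0: (6−5)−0=1 ⇒ Z
Ȟ^1: (15−10)−5=0 ⇒ 0
Ȟ^2: (10−0)−10=0 plus torsion [2] ⇒ Z/2

Ȟ^0 ≅ Z, Ȟ^1 ≅ 0, Ȟ^2 ≅ Z/2


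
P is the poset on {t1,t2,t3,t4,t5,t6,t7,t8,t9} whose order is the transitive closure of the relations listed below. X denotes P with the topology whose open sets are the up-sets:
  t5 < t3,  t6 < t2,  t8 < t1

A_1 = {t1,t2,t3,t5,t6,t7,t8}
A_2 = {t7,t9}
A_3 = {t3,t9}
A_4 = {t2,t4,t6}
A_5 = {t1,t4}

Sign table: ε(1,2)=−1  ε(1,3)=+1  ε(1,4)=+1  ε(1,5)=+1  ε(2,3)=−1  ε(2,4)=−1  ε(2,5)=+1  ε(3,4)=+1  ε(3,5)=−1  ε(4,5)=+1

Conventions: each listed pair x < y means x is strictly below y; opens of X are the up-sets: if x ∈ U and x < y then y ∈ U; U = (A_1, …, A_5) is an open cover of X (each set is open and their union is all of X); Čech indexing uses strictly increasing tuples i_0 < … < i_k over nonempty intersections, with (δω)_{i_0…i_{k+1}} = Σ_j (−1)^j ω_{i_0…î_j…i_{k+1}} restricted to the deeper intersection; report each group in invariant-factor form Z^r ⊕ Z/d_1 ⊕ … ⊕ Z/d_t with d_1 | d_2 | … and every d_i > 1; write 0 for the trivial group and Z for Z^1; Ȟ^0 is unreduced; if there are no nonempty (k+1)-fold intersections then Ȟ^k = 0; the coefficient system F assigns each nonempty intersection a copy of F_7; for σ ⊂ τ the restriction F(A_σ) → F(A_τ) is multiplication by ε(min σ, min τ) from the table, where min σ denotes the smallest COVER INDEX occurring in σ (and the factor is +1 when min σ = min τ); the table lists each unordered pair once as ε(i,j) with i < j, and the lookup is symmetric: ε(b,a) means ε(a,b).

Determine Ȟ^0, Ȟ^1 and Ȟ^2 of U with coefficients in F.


cover nerve:
  A12={t7} A13={t3} A14={t2,t6} A15={t1} A23={t9} A45={t4}
C dims 5,6; δ0: rk_F7 4
Ȟ^0: (5−4)−0=1 ⇒ Z/7
Ȟ^1: (6−0)−4=2 ⇒ Z/7 ⊕ Z/7
Ȟ^2: (0−0)−0=0 ⇒ 0

Ȟ^0 = Z/7, Ȟ^1 = Z/7 ⊕ Z/7, Ȟ^2 = 0


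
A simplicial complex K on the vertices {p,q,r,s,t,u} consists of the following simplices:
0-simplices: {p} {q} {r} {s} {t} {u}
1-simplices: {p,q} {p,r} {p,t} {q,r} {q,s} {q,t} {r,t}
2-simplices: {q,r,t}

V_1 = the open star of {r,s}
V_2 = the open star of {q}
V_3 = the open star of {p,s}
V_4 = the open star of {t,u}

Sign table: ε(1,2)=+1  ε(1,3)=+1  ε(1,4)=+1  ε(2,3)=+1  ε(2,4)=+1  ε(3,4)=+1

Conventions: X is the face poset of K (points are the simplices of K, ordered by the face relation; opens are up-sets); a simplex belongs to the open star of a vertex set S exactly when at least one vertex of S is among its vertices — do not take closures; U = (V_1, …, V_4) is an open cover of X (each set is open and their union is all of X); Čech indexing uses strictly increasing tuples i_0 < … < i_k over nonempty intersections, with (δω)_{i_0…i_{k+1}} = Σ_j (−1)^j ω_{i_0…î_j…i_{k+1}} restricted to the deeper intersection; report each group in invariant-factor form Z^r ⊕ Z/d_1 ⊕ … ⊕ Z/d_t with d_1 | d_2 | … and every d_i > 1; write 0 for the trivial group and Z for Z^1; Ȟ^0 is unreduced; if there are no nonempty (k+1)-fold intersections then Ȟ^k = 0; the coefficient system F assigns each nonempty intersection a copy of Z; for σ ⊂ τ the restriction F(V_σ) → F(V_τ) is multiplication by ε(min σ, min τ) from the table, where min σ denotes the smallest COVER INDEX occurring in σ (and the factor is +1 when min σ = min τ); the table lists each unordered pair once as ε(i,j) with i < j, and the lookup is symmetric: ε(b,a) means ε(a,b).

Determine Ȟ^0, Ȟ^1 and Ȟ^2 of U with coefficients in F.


nonempty intersections:
  V1={{r},{s},{p,r},{q,r},{q,s},{r,t},{q,r,t}} V2={{q},{p,q},{q,r},{q,s},{q,t},{q,r,t}} V3={{p},{s},{p,q},{p,r},{p,t},{q,s}} V4={{t},{u},{p,t},{q,t},{r,t},{q,r,t}}
  V12={{q,r},{q,s},{q,r,t}} V13={{s},{p,r},{q,s}} V14={{r,t},{q,r,t}} V23={{p,q},{q,s}} V24={{q,t},{q,r,t}} V34={{p,t}}
  V123={{q,s}} V124={{q,r,t}}
C dims 4,6,2; δ0: rk 3, SNF 1^3; δ1: rk 2, SNF 1^2
Ȟ^0: (4−3)−0=1 ⇒ Z
Ȟ^1: (6−2)−3=1 ⇒ Z
Ȟ^2: (2−0)−2=0 ⇒ 0

Ȟ^0(U;F) ≅ Z, Ȟ^1(U;F) ≅ Z, Ȟ^2(U;F) ≅ 0


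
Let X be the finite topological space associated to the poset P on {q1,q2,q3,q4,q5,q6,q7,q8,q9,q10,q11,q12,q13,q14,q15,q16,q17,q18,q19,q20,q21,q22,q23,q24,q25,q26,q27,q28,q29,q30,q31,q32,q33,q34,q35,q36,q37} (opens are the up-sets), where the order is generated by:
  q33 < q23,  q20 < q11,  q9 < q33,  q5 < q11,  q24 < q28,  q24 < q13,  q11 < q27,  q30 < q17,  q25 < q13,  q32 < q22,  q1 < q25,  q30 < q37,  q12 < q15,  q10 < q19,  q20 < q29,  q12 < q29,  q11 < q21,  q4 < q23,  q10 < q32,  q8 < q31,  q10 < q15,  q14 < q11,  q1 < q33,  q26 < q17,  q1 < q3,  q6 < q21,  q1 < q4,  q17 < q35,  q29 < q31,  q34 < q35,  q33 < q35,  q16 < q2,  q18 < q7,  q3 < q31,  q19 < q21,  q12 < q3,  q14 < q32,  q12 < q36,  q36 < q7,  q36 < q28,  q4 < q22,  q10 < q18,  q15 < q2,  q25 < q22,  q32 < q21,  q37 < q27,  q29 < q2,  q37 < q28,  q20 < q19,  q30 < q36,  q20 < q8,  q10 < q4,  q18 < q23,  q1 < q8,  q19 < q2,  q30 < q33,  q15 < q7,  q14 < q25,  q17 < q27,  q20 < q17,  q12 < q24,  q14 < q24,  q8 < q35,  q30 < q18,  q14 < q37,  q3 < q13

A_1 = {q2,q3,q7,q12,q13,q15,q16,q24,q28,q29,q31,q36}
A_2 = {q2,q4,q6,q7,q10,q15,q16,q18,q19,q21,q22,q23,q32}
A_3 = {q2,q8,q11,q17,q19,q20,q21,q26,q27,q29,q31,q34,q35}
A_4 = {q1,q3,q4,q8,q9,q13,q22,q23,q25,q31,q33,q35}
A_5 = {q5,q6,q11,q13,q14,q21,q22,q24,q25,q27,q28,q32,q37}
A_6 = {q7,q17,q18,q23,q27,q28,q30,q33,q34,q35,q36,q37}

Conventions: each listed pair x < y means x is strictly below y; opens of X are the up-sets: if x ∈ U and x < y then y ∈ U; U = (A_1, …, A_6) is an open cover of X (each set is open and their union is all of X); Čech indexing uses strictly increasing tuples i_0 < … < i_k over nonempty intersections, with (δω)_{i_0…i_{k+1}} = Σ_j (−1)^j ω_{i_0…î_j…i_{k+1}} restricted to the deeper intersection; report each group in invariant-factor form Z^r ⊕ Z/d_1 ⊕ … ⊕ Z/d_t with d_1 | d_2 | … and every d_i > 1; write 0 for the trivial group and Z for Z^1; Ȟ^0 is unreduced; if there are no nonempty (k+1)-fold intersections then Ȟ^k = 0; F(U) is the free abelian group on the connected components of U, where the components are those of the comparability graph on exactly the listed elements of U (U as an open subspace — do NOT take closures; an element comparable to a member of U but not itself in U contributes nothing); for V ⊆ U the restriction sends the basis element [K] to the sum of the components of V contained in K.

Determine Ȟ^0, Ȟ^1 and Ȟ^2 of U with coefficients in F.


Ȟ^0 = Z, Ȟ^1 = 0 and Ȟ^2 = Z/2

intersection data:
  A12={q2,q7,q15,q16} A13={q2,q29,q31} A14={q3,q13,q31} A15={q13,q24,q28} A16={q7,q28,q36} A23={q2,q19,q21} A24={q4,q22,q23} A25={q6,q21,q22,q32} A26={q7,q18,q23} A34={q8,q31,q35} A35={q11,q21,q27} A36={q17,q27,q34,q35} A45={q13,q22,q25} A46={q23,q33,q35} A56={q27,q28,q37}
  A123={q2} A126={q7} A134={q31} A145={q13} A156={q28} A235={q21} A245={q22} A246={q23} A346={q35} A356={q27}
components per intersection:
  A1: {q2,q3,q7,q12,q13,q15,q16,q24,q28,q29,q31,q36}
  A2: {q2,q4,q6,q7,q10,q15,q16,q18,q19,q21,q22,q23,q32}
  A3: {q2,q8,q11,q17,q19,q20,q21,q26,q27,q29,q31,q34,q35}
  A4: {q1,q3,q4,q8,q9,q13,q22,q23,q25,q31,q33,q35}
  A5: {q5,q6,q11,q13,q14,q21,q22,q24,q25,q27,q28,q32,q37}
  A6: {q7,q17,q18,q23,q27,q28,q30,q33,q34,q35,q36,q37}
  A12: {q2,q7,q15,q16}
  A13: {q2,q29,q31}
  A14: {q3,q13,q31}
  A15: {q13,q24,q28}
  A16: {q7,q28,q36}
  A23: {q2,q19,q21}
  A24: {q4,q22,q23}
  A25: {q6,q21,q22,q32}
  A26: {q7,q18,q23}
  A34: {q8,q31,q35}
  A35: {q11,q21,q27}
  A36: {q17,q27,q34,q35}
  A45: {q13,q22,q25}
  A46: {q23,q33,q35}
  A56: {q27,q28,q37}
  A123: {q2}
  A126: {q7}
  A134: {q31}
  A145: {q13}
  A156: {q28}
  A235: {q21}
  A245: {q22}
  A246: {q23}
  A346: {q35}
  A356: {q27}
C dims 6,15,10; δ0: rk 5, SNF 1^5; δ1: rk 10, SNF 1^9·2
Ȟ^0 = (6 − 5) − 0 = 1, so Ȟ^0 ≅ Z
Ȟ^1 = (15 − 10) − 5 = 0, so Ȟ^1 ≅ 0
Ȟ^2 = (10 − 0) − 10 = 0 plus torsion [2], so Ȟ^2 ≅ Z/2


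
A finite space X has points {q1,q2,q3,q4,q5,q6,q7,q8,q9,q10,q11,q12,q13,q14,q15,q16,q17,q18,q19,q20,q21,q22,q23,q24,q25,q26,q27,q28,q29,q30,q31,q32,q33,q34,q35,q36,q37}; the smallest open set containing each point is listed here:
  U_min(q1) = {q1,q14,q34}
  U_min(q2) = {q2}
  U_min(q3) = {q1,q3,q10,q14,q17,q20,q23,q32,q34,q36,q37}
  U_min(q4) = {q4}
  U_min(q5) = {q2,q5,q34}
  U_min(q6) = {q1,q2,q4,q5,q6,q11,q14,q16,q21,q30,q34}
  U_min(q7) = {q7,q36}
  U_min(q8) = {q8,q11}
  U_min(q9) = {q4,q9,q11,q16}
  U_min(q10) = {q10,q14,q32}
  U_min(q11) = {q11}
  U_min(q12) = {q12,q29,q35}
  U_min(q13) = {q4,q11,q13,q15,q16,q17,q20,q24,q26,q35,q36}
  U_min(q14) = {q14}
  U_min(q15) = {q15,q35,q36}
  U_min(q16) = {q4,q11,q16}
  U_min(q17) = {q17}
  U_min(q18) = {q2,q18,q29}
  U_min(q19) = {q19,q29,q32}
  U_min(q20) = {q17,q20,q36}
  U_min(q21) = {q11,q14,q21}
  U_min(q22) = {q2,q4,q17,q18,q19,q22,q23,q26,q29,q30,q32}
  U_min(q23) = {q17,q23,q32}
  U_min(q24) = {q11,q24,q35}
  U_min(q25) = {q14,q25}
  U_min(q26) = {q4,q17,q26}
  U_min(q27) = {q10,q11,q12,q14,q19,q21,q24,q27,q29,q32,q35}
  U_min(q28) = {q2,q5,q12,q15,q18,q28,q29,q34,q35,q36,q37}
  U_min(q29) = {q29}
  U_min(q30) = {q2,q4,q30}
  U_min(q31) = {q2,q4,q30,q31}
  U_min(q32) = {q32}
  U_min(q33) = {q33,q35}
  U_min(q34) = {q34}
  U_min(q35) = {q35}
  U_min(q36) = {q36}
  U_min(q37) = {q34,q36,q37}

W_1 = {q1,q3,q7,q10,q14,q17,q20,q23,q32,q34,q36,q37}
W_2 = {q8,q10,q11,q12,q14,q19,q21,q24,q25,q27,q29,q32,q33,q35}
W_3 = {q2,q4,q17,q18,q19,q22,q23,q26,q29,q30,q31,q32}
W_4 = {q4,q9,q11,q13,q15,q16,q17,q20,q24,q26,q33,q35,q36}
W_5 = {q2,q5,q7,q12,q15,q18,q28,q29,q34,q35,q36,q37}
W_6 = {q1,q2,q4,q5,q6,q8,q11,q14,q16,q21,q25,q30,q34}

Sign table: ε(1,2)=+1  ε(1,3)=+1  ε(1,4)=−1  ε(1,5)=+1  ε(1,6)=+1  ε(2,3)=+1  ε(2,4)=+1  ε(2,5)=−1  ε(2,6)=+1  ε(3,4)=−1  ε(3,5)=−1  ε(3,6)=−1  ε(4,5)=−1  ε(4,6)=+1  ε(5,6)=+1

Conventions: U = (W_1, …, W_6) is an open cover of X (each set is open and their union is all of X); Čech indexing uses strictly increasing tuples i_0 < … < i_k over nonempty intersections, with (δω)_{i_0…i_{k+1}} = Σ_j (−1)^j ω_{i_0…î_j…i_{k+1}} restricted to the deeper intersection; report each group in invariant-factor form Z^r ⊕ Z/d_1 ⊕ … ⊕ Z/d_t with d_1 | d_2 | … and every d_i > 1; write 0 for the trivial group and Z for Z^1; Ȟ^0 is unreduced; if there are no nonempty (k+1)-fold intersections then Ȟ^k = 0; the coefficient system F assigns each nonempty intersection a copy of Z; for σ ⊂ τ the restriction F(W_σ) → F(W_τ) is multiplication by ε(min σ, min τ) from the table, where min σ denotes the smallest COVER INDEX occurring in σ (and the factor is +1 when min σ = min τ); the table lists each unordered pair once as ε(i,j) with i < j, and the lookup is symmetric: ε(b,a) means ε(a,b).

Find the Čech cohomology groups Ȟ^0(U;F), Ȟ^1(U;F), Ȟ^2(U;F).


Ȟ^0 = 0,  Ȟ^1 = Z/2,  Ȟ^2 = Z

nonempty overlaps:
  W12={q10,q14,q32} W13={q17,q23,q32} W14={q17,q20,q36} W15={q7,q34,q36,q37} W16={q1,q14,q34} W23={q19,q29,q32} W24={q11,q24,q33,q35} W25={q12,q29,q35} W26={q8,q11,q14,q21,q25} W34={q4,q17,q26} W35={q2,q18,q29} W36={q2,q4,q30} W45={q15,q35,q36} W46={q4,q11,q16} W56={q2,q5,q34}
  W123={q32} W126={q14} W134={q17} W145={q36} W156={q34} W235={q29} W245={q35} W246={q11} W346={q4} W356={q2}
C dims 6,15,10; δ0: rk 6, SNF 1^5·2; δ1: rk 9, SNF 1^9
degree 0: 6−6−0 = 0 → Ȟ^0 ≅ 0
degree 1: 15−9−6 = 0 plus torsion [2] → Ȟ^1 ≅ Z/2
degree 2: 10−0−9 = 1 → Ȟ^2 ≅ Z


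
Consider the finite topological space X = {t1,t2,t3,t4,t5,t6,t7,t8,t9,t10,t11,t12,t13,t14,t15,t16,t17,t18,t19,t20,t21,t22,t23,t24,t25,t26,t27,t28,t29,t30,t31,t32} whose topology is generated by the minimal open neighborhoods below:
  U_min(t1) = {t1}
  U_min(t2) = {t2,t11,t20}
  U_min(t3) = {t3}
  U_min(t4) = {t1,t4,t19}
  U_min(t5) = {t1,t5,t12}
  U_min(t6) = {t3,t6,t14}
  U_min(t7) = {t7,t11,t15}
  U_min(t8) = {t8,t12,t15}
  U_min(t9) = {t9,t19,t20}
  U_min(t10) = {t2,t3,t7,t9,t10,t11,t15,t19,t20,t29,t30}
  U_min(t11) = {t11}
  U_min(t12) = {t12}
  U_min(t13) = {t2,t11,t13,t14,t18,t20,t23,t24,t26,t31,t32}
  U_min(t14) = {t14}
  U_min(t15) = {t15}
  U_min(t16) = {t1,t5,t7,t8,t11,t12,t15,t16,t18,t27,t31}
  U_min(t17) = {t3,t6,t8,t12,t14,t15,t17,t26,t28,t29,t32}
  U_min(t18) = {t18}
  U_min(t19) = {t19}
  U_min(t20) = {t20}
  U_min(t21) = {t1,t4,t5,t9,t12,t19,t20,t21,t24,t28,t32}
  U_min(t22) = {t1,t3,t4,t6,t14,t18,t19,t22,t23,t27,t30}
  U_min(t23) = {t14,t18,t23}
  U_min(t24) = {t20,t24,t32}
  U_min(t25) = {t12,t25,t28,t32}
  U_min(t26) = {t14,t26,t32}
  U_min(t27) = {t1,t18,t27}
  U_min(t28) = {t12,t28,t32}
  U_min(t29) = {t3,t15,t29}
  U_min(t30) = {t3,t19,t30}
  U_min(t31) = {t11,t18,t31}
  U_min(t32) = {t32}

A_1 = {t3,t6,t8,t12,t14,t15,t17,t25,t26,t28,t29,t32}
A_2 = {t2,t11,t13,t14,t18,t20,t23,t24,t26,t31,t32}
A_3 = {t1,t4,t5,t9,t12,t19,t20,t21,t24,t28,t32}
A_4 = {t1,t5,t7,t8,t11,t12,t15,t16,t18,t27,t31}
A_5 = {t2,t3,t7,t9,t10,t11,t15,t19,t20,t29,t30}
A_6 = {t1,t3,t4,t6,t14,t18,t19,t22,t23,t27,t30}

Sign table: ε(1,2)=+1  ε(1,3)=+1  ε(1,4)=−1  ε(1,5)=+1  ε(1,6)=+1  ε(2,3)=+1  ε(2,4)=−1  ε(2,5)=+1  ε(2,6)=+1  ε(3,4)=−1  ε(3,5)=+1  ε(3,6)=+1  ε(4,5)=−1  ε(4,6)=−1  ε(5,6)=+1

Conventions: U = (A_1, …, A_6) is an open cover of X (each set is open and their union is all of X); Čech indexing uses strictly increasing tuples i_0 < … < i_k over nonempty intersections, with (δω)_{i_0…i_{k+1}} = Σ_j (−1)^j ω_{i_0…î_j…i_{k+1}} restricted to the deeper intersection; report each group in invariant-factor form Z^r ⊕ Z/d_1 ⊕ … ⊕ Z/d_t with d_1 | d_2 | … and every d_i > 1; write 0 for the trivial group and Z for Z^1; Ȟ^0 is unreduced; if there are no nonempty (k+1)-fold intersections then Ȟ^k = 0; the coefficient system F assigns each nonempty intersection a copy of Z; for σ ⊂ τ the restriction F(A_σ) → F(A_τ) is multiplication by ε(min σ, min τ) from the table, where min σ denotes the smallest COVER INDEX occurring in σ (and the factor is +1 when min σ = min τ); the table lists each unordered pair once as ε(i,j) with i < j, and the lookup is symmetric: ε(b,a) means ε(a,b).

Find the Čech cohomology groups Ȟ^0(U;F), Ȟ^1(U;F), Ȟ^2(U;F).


Ȟ^0 = Z, Ȟ^1 = 0, Ȟ^2 = Z/2

nonempty intersections:
  A12={t14,t26,t32} A13={t12,t28,t32} A14={t8,t12,t15} A15={t3,t15,t29} A16={t3,t6,t14} A23={t20,t24,t32} A24={t11,t18,t31} A25={t2,t11,t20} A26={t14,t18,t23} A34={t1,t5,t12} A35={t9,t19,t20} A36={t1,t4,t19} A45={t7,t11,t15} A46={t1,t18,t27} A56={t3,t19,t30}
  A123={t32} A126={t14} A134={t12} A145={t15} A156={t3} A235={t20} A245={t11} A246={t18} A346={t1} A356={t19}
C dims 6,15,10; δ0: rk 5, SNF 1^5; δ1: rk 10, SNF 1^9·2
Ȟ^0: (6−5)−0=1 ⇒ Z
Ȟ^1: (15−10)−5=0 ⇒ 0
Ȟ^2: (10−0)−10=0 plus torsion [2] ⇒ Z/2


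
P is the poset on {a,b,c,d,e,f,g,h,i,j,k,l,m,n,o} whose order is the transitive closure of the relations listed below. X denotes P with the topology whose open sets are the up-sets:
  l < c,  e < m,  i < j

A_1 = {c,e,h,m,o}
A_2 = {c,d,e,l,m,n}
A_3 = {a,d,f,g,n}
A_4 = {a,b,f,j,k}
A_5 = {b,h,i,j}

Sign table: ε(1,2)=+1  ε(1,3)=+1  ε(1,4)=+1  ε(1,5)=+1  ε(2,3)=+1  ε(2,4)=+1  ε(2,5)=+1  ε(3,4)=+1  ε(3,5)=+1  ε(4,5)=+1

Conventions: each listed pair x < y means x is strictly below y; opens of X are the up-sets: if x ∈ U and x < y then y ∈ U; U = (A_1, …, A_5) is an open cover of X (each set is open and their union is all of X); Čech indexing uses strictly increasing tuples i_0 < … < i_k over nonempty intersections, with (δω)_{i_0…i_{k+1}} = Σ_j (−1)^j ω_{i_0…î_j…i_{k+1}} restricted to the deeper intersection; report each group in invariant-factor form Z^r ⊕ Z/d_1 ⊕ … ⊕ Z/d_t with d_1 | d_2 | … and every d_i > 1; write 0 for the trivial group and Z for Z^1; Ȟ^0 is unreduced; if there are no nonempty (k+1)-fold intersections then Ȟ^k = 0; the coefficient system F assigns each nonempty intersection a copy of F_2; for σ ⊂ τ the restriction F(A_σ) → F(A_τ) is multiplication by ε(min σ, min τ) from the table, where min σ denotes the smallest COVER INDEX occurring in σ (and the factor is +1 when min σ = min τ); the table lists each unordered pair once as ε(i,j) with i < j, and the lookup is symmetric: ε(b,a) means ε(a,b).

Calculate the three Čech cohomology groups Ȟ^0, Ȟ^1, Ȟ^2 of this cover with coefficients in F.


cover nerve:
  A12={c,e,m} A15={h} A23={d,n} A34={a,f} A45={b,j}
C dims 5,5; δ0: rk_F2 4
Ȟ^0: (5−4)−0=1 ⇒ Z/2
Ȟ^1: (5−0)−4=1 ⇒ Z/2
Ȟ^2: (0−0)−0=0 ⇒ 0

Ȟ^0 ≅ Z/2, Ȟ^1 ≅ Z/2, Ȟ^2 ≅ 0


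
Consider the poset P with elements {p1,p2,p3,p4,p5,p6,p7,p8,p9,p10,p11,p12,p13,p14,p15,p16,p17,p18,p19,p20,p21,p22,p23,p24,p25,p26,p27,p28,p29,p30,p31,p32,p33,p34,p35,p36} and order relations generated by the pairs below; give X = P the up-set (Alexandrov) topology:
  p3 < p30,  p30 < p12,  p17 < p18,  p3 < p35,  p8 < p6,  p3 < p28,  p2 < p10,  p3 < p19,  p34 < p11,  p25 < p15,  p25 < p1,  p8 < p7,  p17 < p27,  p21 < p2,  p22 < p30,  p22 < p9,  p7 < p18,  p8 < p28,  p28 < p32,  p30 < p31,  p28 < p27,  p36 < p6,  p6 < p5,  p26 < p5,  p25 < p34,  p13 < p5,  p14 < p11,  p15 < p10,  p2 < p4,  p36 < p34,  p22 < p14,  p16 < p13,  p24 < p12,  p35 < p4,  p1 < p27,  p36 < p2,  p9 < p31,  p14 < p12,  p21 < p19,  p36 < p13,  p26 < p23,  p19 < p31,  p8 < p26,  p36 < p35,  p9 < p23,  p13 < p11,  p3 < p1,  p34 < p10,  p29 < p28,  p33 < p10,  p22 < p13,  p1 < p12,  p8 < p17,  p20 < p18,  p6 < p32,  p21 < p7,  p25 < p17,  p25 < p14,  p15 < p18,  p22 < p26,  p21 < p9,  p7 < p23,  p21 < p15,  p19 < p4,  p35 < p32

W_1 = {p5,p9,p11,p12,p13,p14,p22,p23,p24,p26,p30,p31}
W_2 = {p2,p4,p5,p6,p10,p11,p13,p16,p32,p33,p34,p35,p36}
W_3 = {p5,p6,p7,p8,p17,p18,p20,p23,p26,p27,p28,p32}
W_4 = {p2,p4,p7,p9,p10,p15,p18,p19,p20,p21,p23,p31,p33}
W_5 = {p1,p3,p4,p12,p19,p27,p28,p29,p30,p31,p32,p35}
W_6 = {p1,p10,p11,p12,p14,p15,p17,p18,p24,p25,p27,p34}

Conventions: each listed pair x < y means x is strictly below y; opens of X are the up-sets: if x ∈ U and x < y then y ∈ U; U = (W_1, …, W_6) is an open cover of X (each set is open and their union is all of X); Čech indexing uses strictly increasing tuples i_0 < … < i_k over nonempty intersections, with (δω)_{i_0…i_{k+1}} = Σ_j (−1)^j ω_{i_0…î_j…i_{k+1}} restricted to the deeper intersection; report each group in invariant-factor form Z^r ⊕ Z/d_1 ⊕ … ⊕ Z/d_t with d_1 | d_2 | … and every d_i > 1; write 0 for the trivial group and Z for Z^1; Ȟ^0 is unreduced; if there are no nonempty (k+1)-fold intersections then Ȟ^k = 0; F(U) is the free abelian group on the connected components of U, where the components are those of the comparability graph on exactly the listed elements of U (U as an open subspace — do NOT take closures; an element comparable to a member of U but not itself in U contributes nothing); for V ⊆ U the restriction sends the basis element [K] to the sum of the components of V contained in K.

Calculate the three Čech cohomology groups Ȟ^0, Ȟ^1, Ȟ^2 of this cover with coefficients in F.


Ȟ^0 ≅ Z; Ȟ^1 ≅ 0; Ȟ^2 ≅ Z/2

nonempty intersections:
  W12={p5,p11,p13} W13={p5,p23,p26} W14={p9,p23,p31} W15={p12,p30,p31} W16={p11,p12,p14,p24} W23={p5,p6,p32} W24={p2,p4,p10,p33} W25={p4,p32,p35} W26={p10,p11,p34} W34={p7,p18,p20,p23} W35={p27,p28,p32} W36={p17,p18,p27} W45={p4,p19,p31} W46={p10,p15,p18} W56={p1,p12,p27}
  W123={p5} W126={p11} W134={p23} W145={p31} W156={p12} W235={p32} W245={p4} W246={p10} W346={p18} W356={p27}
components per intersection:
  W1: {p5,p9,p11,p12,p13,p14,p22,p23,p24,p26,p30,p31}
  W2: {p2,p4,p5,p6,p10,p11,p13,p16,p32,p33,p34,p35,p36}
  W3: {p5,p6,p7,p8,p17,p18,p20,p23,p26,p27,p28,p32}
  W4: {p2,p4,p7,p9,p10,p15,p18,p19,p20,p21,p23,p31,p33}
  W5: {p1,p3,p4,p12,p19,p27,p28,p29,p30,p31,p32,p35}
  W6: {p1,p10,p11,p12,p14,p15,p17,p18,p24,p25,p27,p34}
  W12: {p5,p11,p13}
  W13: {p5,p23,p26}
  W14: {p9,p23,p31}
  W15: {p12,p30,p31}
  W16: {p11,p12,p14,p24}
  W23: {p5,p6,p32}
  W24: {p2,p4,p10,p33}
  W25: {p4,p32,p35}
  W26: {p10,p11,p34}
  W34: {p7,p18,p20,p23}
  W35: {p27,p28,p32}
  W36: {p17,p18,p27}
  W45: {p4,p19,p31}
  W46: {p10,p15,p18}
  W56: {p1,p12,p27}
  W123: {p5}
  W126: {p11}
  W134: {p23}
  W145: {p31}
  W156: {p12}
  W235: {p32}
  W245: {p4}
  W246: {p10}
  W346: {p18}
  W356: {p27}
C dims 6,15,10; δ0: rk 5, SNF 1^5; δ1: rk 10, SNF 1^9·2
Ȟ^0: (6−5)−0=1 ⇒ Z
Ȟ^1: (15−10)−5=0 ⇒ 0
Ȟ^2: (10−0)−10=0 plus torsion [2] ⇒ Z/2
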